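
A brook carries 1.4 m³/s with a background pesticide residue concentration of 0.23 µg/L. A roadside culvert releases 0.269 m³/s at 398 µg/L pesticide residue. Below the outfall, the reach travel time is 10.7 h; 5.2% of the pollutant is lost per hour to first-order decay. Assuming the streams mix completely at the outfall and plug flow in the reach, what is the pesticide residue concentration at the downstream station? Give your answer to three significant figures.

Conservation of mass: C = (1.400·0.2300 + 0.2690·398.0) / 1.669 = 107.4/1.669 = 64.34 µg/L.
5.2%/h lost → k = −ln(1 − 0.052) = 0.05340 h⁻¹.
Applying C = C₀e^(−kt): 64.34 × 0.5647 = 36.34 µg/L.

36.3 µg/L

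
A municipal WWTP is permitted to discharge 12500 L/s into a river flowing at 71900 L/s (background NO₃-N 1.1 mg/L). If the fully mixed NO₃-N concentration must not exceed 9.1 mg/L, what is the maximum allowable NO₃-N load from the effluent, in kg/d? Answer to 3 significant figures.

59500 kg/d

Mass balance at the limit: 71900·1.100 + 12500·Cₑ = 84400·9.1 → Cₑ = 55.12 mg/L.
12500 L/s = 12.50 m³/s. Load = 12.50 m³/s × 55.12 g/m³ × 86 400 s/d = 59530 kg/d.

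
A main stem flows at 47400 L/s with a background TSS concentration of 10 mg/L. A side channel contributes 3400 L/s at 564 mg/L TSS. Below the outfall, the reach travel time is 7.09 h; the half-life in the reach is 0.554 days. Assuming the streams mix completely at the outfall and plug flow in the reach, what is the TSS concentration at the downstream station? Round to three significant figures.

Conservation of mass: C = (47400·10.00 + 3400·564.0) / 50800 = 2392000/50800 = 47.08 mg/L.
Half-life 0.554 d → k = ln 2 / 0.554 = 1.251 d⁻¹.
After decay, C = 47.08 × e^(−kt) = 47.08 × 0.6910 = 32.53 mg/L.

32.5 mg/L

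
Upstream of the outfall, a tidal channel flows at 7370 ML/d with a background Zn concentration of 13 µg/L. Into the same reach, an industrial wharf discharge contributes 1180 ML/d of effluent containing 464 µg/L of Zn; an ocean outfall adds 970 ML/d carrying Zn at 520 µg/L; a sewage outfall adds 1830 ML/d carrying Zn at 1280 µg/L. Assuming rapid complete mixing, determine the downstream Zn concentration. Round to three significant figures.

After mixing, C = (7370·13.00 + 1180·464.0 + 970.0·520.0 + 1830·1280) / 11350 = 3490000/11350 = 307.5 µg/L.

308 µg/L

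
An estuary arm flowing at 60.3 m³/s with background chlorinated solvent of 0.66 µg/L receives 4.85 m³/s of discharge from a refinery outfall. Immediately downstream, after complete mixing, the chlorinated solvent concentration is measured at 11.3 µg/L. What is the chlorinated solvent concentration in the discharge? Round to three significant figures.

Mass balance: 60.30·0.6600 + 4.850·Cₑ = 65.15·11.30
→ Cₑ = (65.15·11.30 − 60.30·0.6600) / 4.850 = 143.6 µg/L.

144 µg/L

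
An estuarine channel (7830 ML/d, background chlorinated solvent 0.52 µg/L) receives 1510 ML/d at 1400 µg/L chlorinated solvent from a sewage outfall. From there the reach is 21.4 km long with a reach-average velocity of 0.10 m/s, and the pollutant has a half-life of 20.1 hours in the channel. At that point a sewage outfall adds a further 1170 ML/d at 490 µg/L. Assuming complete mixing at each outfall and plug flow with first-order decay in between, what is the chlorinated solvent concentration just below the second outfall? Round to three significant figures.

Mass balance: C = (7830·0.5200 + 1510·1400) / 9340 = 2118000/9340 = 226.8 µg/L; combined flow 9340 ML/d.
Travel time t = 21.4·1000 / 0.10 = 214000 s = 59.44 h.
Half-life 20.1 h → k = ln 2 / 20.1 = 0.03448 h⁻¹ = 0.8276 d⁻¹.
Decay over the reach: 226.8·exp(−kt) = 226.8·0.1287 = 29.20 µg/L.
Second outfall: C = (9340·29.20 + 1170·490.0)/10510 = 80.49 µg/L.

80.5 µg/L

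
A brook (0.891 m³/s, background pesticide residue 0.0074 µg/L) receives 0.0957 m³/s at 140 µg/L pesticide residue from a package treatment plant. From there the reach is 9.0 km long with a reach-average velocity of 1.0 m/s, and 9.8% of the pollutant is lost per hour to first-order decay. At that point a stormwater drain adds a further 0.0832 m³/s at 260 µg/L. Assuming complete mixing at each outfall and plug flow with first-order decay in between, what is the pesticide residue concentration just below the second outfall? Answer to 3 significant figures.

Conservation of mass: C = (0.8910·0.007400 + 0.09570·140.0) / 0.9867 = 13.40/0.9867 = 13.59 µg/L; combined flow 0.9867 m³/s.
Travel time t = 9.0·1000 / 1.0 = 9000 s = 2.500 h.
9.8%/h lost → k = −ln(1 − 0.098) = 0.1031 h⁻¹.
First-order decay: C = 13.59·exp(−k·t) = 13.59·0.7727 = 10.50 µg/L.
At the second outfall, C = (0.9867·10.50 + 0.08320·260.0) / (0.9867 + 0.08320) = 29.90 µg/L.

29.9 µg/L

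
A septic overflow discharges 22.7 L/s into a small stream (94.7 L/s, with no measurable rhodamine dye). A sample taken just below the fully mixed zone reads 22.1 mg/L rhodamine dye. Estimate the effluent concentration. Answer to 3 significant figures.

114 mg/L

Mass balance: 94.70·0 + 22.70·Cₑ = 117.4·22.10
→ Cₑ = (117.4·22.10 − 94.70·0) / 22.70 = 114.3 mg/L.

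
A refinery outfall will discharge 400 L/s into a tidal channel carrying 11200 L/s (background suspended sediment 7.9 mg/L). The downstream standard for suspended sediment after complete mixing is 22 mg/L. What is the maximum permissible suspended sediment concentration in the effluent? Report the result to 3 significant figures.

At the limit, (Qr·Cr + Qe·Cₑ)/(Qr + Qe) = 22:
Cₑ = (11600·22 − 11200·7.900) / 400.0 = 416.8 mg/L.

417 mg/L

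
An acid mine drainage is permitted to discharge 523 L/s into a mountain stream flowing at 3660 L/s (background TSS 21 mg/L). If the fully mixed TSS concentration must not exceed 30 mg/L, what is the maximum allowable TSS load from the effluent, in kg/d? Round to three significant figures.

Mass balance at the limit: 3660·21.00 + 523.0·Cₑ = 4183·30 → Cₑ = 92.98 mg/L.
523.0 L/s = 0.5230 m³/s. Load = 0.5230 m³/s × 92.98 g/m³ × 86 400 s/d = 4202 kg/d.

4200 kg/d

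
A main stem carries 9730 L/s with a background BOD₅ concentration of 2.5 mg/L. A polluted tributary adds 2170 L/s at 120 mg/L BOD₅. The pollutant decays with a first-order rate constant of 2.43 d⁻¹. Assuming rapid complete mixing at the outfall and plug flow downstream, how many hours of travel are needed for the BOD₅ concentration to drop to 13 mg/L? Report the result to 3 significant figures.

Mass balance: C = (9730·2.500 + 2170·120.0) / 11900 = 284700/11900 = 23.93 mg/L.
23.93·exp(−k·t) = 13 → t = ln(23.93/13)/k = 21690 s = 6.025 h.

6.03 h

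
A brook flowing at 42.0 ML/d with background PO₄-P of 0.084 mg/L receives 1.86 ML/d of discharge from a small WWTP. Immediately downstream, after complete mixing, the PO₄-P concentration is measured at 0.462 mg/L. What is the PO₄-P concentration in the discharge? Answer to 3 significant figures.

Mass balance: 42.00·0.08400 + 1.860·Cₑ = 43.86·0.4620
→ Cₑ = (43.86·0.4620 − 42.00·0.08400) / 1.860 = 8.997 mg/L.

9.00 mg/L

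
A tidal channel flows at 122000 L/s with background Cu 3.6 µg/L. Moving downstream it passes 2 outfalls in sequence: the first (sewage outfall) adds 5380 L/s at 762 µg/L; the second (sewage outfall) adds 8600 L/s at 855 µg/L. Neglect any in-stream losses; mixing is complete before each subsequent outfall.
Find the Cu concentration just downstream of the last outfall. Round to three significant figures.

87.5 µg/L

After outfall 1: Q = 122000 + 5380 = 127400 L/s; C = (122000·3.600 + 5380·762.0)/127400 = 35.63 µg/L.
After outfall 2: Q = 127400 + 8600 = 136000 L/s; C = (127400·35.63 + 8600·855.0)/136000 = 87.45 µg/L.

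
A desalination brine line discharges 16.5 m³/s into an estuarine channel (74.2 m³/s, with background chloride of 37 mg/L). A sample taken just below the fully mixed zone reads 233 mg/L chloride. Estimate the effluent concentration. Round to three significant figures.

Mass balance: 74.20·37.00 + 16.50·Cₑ = 90.70·233.0
→ Cₑ = (90.70·233.0 − 74.20·37.00) / 16.50 = 1114 mg/L.

1110 mg/L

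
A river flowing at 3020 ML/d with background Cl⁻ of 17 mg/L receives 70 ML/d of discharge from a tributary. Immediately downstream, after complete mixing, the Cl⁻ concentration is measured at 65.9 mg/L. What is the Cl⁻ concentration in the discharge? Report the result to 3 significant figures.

Mass balance: 3020·17.00 + 70.00·Cₑ = 3090·65.90
→ Cₑ = (3090·65.90 − 3020·17.00) / 70.00 = 2176 mg/L.

2180 mg/L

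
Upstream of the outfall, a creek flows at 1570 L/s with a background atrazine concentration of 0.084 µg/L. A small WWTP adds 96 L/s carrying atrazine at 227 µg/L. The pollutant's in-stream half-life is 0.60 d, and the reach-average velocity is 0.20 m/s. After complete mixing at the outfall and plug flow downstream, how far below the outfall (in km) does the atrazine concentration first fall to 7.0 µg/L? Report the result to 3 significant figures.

After mixing, C = (1570·0.08400 + 96.00·227.0) / 1666 = 21920/1666 = 13.16 µg/L.
Half-life 0.60 d → k = ln 2 / 0.60 = 1.155 d⁻¹.
Set 13.16·exp(−k·t) = 7.0 → t = ln(13.16/7.0)/k = 47210 s = 13.11 h.
Distance = v·t = 0.20·47210 = 9442 m = 9.442 km.

9.44 km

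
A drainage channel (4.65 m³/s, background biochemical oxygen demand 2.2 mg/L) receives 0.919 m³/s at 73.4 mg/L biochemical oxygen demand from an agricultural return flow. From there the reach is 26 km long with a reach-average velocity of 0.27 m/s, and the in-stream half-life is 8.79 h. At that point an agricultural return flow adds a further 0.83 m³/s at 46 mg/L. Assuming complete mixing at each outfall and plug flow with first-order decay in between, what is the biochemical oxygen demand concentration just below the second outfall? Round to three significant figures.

Flow-weighted average: C = (4.650·2.200 + 0.9190·73.40) / 5.569 = 77.68/5.569 = 13.95 mg/L; combined flow 5.569 m³/s.
Travel time t = 26·1000 / 0.27 = 96300 s = 26.75 h.
Half-life 8.79 h → k = ln 2 / 8.79 = 0.07886 h⁻¹ = 1.893 d⁻¹.
Decay over the reach: 13.95·exp(−kt) = 13.95·0.1213 = 1.692 mg/L.
Second outfall: C = (5.569·1.692 + 0.8300·46.00)/6.399 = 7.439 mg/L.

7.44 mg/L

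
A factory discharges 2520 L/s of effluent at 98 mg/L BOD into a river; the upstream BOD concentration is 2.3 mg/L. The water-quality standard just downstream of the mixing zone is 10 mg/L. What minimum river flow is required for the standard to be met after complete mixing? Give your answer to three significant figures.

28800 L/s

Set C_mix = 10: (Q·2.300 + 2520·98.00) / (Q + 2520) = 10
→ Q = 2520·(98.00 − 10)/(10 − 2.300) = 28800 L/s.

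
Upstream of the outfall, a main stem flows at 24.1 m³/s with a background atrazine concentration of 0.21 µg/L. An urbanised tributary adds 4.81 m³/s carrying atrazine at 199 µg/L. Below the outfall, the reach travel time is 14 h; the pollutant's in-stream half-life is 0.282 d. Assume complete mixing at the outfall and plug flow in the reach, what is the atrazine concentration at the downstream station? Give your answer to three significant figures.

7.93 µg/L

After mixing, C = (24.10·0.2100 + 4.810·199.0) / 28.91 = 962.3/28.91 = 33.28 µg/L.
Half-life 0.282 d → k = ln 2 / 0.282 = 2.458 d⁻¹.
Applying C = C₀e^(−kt): 33.28 × 0.2384 = 7.935 µg/L.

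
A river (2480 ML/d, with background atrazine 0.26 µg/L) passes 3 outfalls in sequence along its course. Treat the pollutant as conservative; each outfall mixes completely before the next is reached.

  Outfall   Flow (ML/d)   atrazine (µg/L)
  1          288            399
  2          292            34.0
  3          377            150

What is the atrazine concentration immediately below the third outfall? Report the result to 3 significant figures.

Below outfall 1: Q → 2768 ML/d, C = (2480·0.2600 + 288.0·399.0)/2768 = 41.75 µg/L.
Below outfall 2: Q → 3060 ML/d, C = (2768·41.75 + 292.0·34.00)/3060 = 41.01 µg/L.
Below outfall 3: Q → 3437 ML/d, C = (3060·41.01 + 377.0·150.0)/3437 = 52.96 µg/L.

53.0 µg/L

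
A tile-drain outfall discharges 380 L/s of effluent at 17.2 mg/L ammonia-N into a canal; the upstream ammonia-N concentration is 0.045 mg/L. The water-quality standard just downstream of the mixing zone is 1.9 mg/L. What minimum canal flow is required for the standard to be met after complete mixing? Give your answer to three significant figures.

Set C_mix = 1.9: (Q·0.04500 + 380.0·17.20) / (Q + 380.0) = 1.9
→ Q = 380.0·(17.20 − 1.9)/(1.9 − 0.04500) = 3134 L/s.

3130 L/s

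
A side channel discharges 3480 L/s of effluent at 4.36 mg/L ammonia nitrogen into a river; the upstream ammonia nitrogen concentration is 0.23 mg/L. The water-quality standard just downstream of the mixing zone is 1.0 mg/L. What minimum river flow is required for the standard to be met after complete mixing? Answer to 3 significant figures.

Set C_mix = 1.0: (Q·0.2300 + 3480·4.360) / (Q + 3480) = 1.0
→ Q = 3480·(4.360 − 1.0)/(1.0 − 0.2300) = 15190 L/s.

15200 L/s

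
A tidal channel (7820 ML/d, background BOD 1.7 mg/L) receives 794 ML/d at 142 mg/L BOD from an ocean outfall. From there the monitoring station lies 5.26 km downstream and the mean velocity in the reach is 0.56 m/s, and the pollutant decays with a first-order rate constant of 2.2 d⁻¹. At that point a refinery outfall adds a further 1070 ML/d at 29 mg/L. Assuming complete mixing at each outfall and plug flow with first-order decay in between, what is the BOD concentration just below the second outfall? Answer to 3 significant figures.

13.5 mg/L

Flow-weighted average: C = (7820·1.700 + 794.0·142.0) / 8614 = 126000/8614 = 14.63 mg/L; combined flow 8614 ML/d.
Travel time t = 5.26·1000 / 0.56 = 9393 s = 2.609 h.
First-order decay: C = 14.63·exp(−k·t) = 14.63·0.7873 = 11.52 mg/L.
At the second outfall, C = (8614·11.52 + 1070·29.00) / (8614 + 1070) = 13.45 mg/L.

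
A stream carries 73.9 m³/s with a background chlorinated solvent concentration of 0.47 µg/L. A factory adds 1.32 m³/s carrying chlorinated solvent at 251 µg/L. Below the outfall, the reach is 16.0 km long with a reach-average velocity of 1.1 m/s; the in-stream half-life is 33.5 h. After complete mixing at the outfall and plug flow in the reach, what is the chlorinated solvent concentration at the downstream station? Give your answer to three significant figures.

4.48 µg/L

Mixed concentration C = ΣQC/ΣQ = (73.90·0.4700 + 1.320·251.0) / 75.22 = 366.1/75.22 = 4.866 µg/L.
Travel time t = 16.0·1000 / 1.1 = 14550 s = 4.040 h.
Half-life 33.5 h → k = ln 2 / 33.5 = 0.02069 h⁻¹ = 0.4966 d⁻¹.
Applying C = C₀e^(−kt): 4.866 × 0.9198 = 4.476 µg/L.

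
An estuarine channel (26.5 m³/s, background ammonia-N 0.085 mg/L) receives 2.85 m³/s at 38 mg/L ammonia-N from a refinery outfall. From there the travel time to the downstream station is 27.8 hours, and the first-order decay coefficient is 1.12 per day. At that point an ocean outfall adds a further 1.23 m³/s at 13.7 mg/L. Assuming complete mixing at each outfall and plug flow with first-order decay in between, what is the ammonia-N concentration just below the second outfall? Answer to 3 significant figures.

1.54 mg/L

Conservation of mass: C = (26.50·0.08500 + 2.850·38.00) / 29.35 = 110.6/29.35 = 3.767 mg/L; combined flow 29.35 m³/s.
First-order decay: C = 3.767·exp(−k·t) = 3.767·0.2733 = 1.029 mg/L.
Second outfall: C = (29.35·1.029 + 1.230·13.70)/30.58 = 1.539 mg/L.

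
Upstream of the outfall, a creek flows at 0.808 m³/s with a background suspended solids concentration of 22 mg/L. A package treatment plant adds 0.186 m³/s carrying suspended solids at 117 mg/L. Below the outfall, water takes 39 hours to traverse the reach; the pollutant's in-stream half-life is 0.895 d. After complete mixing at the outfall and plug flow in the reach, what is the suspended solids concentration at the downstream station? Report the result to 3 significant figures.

11.3 mg/L

Conservation of mass: C = (0.8080·22.00 + 0.1860·117.0) / 0.9940 = 39.54/0.9940 = 39.78 mg/L.
Half-life 0.895 d → k = ln 2 / 0.895 = 0.7745 d⁻¹.
After decay, C = 39.78 × e^(−kt) = 39.78 × 0.2841 = 11.30 mg/L.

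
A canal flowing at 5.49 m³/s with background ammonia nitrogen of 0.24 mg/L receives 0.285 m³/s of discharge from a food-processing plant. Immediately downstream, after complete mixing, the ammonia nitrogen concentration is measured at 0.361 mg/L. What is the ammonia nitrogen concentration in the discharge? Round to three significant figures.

2.69 mg/L

Mass balance: 5.490·0.2400 + 0.2850·Cₑ = 5.775·0.3610
→ Cₑ = (5.775·0.3610 − 5.490·0.2400) / 0.2850 = 2.692 mg/L.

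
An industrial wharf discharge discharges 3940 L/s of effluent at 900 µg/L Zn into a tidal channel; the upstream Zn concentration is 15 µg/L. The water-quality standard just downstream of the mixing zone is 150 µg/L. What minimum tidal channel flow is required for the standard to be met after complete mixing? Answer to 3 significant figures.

Set C_mix = 150: (Q·15.00 + 3940·900.0) / (Q + 3940) = 150
→ Q = 3940·(900.0 − 150)/(150 − 15.00) = 21890 L/s.

21900 L/s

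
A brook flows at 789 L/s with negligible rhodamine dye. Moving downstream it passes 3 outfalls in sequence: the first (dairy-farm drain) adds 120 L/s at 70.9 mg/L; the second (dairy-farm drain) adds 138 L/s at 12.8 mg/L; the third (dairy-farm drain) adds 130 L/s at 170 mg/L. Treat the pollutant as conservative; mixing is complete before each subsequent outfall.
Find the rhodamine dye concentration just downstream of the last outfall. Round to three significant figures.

27.5 mg/L

Below outfall 1: Q → 909.0 L/s, C = (789.0·0 + 120.0·70.90)/909.0 = 9.360 mg/L.
Below outfall 2: Q → 1047 L/s, C = (909.0·9.360 + 138.0·12.80)/1047 = 9.813 mg/L.
Below outfall 3: Q → 1177 L/s, C = (1047·9.813 + 130.0·170.0)/1177 = 27.51 mg/L.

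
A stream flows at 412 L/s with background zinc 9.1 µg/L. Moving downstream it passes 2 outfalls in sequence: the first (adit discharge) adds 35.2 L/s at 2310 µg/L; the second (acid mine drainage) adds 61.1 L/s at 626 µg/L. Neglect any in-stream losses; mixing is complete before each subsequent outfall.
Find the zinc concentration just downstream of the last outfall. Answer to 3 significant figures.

Below outfall 1: Q → 447.2 L/s, C = (412.0·9.100 + 35.20·2310)/447.2 = 190.2 µg/L.
Below outfall 2: Q → 508.3 L/s, C = (447.2·190.2 + 61.10·626.0)/508.3 = 242.6 µg/L.

243 µg/L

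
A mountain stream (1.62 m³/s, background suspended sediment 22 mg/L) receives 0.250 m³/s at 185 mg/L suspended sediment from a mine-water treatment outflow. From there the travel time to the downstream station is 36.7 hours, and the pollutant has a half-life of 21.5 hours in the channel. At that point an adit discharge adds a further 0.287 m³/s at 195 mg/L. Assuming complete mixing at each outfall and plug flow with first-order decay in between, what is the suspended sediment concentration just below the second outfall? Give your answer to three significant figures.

37.6 mg/L

Mass balance: C = (1.620·22.00 + 0.2500·185.0) / 1.870 = 81.89/1.870 = 43.79 mg/L; combined flow 1.870 m³/s.
Half-life 21.5 h → k = ln 2 / 21.5 = 0.03224 h⁻¹ = 0.7737 d⁻¹.
After decay, C = 43.79 × e^(−kt) = 43.79 × 0.3063 = 13.41 mg/L.
Second outfall: C = (1.870·13.41 + 0.2870·195.0)/2.157 = 37.57 mg/L.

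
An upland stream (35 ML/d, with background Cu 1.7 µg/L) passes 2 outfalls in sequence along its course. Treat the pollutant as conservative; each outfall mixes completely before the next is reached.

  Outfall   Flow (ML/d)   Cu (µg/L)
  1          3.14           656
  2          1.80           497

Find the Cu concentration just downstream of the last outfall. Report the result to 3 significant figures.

Below outfall 1: Q → 38.14 ML/d, C = (35.00·1.700 + 3.140·656.0)/38.14 = 55.57 µg/L.
Below outfall 2: Q → 39.94 ML/d, C = (38.14·55.57 + 1.800·497.0)/39.94 = 75.46 µg/L.

75.5 µg/L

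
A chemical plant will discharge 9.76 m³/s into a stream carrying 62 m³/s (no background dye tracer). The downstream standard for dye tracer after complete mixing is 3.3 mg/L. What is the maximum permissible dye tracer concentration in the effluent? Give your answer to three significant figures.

At the limit, (Qr·Cr + Qe·Cₑ)/(Qr + Qe) = 3.3:
Cₑ = (71.76·3.3 − 62.00·0) / 9.760 = 24.26 mg/L.

24.3 mg/L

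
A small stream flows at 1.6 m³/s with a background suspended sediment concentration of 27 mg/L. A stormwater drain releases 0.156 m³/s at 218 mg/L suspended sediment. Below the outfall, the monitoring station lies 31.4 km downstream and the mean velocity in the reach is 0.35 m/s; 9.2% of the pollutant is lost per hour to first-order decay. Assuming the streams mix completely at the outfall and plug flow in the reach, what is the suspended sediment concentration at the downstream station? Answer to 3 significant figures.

3.97 mg/L

Flow-weighted average: C = (1.600·27.00 + 0.1560·218.0) / 1.756 = 77.21/1.756 = 43.97 mg/L.
Travel time t = 31.4·1000 / 0.35 = 89710 s = 24.92 h.
9.2%/h lost → k = −ln(1 − 0.092) = 0.09651 h⁻¹.
Applying C = C₀e^(−kt): 43.97 × 0.09026 = 3.968 mg/L.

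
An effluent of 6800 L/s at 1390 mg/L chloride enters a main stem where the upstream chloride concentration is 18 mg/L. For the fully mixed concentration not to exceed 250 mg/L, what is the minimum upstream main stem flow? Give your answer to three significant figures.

33400 L/s

Set C_mix = 250: (Q·18.00 + 6800·1390) / (Q + 6800) = 250
→ Q = 6800·(1390 − 250)/(250 − 18.00) = 33410 L/s.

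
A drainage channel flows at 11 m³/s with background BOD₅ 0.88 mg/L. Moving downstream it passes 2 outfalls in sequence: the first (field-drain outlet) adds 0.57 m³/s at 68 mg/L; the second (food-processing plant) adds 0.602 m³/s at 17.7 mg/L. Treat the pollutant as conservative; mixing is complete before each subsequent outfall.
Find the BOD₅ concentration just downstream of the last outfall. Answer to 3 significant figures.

After outfall 1: Q = 11.00 + 0.5700 = 11.57 m³/s; C = (11.00·0.8800 + 0.5700·68.00)/11.57 = 4.187 mg/L.
After outfall 2: Q = 11.57 + 0.6020 = 12.17 m³/s; C = (11.57·4.187 + 0.6020·17.70)/12.17 = 4.855 mg/L.

4.86 mg/L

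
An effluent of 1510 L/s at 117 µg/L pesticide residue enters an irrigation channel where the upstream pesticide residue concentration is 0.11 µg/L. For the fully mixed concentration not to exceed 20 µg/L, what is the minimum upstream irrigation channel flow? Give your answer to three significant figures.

Set C_mix = 20: (Q·0.1100 + 1510·117.0) / (Q + 1510) = 20
→ Q = 1510·(117.0 − 20)/(20 − 0.1100) = 7364 L/s.

7360 L/s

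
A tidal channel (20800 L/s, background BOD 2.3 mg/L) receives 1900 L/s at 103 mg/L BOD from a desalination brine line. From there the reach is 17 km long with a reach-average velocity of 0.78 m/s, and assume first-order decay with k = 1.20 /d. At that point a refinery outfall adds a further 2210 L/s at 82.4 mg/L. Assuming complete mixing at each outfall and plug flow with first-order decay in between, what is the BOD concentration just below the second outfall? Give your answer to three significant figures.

14.5 mg/L

After mixing, C = (20800·2.300 + 1900·103.0) / 22700 = 243500/22700 = 10.73 mg/L; combined flow 22700 L/s.
Travel time t = 17·1000 / 0.78 = 21790 s = 6.054 h.
Applying C = C₀e^(−kt): 10.73 × 0.7388 = 7.926 mg/L.
At the second outfall, C = (22700·7.926 + 2210·82.40) / (22700 + 2210) = 14.53 mg/L.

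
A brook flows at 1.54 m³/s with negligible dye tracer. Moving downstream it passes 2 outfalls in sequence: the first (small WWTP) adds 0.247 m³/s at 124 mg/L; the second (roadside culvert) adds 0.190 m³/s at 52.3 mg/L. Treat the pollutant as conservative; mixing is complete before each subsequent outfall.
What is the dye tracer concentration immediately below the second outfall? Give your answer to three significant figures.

20.5 mg/L

After outfall 1: Q = 1.540 + 0.2470 = 1.787 m³/s; C = (1.540·0 + 0.2470·124.0)/1.787 = 17.14 mg/L.
After outfall 2: Q = 1.787 + 0.1900 = 1.977 m³/s; C = (1.787·17.14 + 0.1900·52.30)/1.977 = 20.52 mg/L.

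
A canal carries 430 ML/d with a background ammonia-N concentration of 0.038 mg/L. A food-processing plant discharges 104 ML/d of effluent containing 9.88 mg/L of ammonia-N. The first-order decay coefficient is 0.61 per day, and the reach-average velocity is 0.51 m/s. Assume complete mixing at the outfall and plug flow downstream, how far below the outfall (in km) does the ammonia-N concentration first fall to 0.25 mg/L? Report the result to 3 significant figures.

149 km

Mixed concentration C = ΣQC/ΣQ = (430.0·0.03800 + 104.0·9.880) / 534.0 = 1044/534.0 = 1.955 mg/L.
Set 1.955·exp(−k·t) = 0.25 → t = ln(1.955/0.25)/k = 291300 s = 80.91 h.
Distance = v·t = 0.51·291300 = 148600 m = 148.6 km.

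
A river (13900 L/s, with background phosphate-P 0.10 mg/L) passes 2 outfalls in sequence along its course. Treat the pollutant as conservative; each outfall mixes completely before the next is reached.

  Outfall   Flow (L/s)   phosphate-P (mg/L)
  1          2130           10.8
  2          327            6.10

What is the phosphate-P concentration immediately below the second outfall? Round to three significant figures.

Below outfall 1: Q → 16030 L/s, C = (13900·0.1000 + 2130·10.80)/16030 = 1.522 mg/L.
Below outfall 2: Q → 16360 L/s, C = (16030·1.522 + 327.0·6.100)/16360 = 1.613 mg/L.

1.61 mg/L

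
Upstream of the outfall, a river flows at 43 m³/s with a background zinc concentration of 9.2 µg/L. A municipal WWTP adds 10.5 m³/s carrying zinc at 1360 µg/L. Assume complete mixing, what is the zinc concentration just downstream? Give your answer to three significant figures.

Conservation of mass: C = (43.00·9.200 + 10.50·1360) / 53.50 = 14680/53.50 = 274.3 µg/L.

274 µg/L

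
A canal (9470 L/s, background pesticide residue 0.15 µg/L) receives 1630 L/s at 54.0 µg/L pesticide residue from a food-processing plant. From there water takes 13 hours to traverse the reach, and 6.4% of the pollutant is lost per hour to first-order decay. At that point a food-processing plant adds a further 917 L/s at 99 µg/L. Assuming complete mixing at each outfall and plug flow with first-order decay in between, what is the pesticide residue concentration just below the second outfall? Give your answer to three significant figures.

Mixed concentration C = ΣQC/ΣQ = (9470·0.1500 + 1630·54.00) / 11100 = 89440/11100 = 8.058 µg/L; combined flow 11100 L/s.
6.4%/h lost → k = −ln(1 − 0.064) = 0.06614 h⁻¹.
After decay, C = 8.058 × e^(−kt) = 8.058 × 0.4232 = 3.410 µg/L.
Second outfall: C = (11100·3.410 + 917.0·99.00)/12020 = 10.70 µg/L.

10.7 µg/L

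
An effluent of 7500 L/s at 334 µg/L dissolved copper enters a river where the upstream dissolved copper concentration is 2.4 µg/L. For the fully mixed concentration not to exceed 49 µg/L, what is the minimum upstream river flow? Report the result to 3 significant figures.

45900 L/s

Set C_mix = 49: (Q·2.400 + 7500·334.0) / (Q + 7500) = 49
→ Q = 7500·(334.0 − 49)/(49 − 2.400) = 45870 L/s.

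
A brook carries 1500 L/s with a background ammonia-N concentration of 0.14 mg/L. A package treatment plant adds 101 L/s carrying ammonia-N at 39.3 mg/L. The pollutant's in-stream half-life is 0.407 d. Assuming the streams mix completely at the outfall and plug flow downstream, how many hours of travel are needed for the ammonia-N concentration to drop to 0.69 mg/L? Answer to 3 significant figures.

18.8 h

Conservation of mass: C = (1500·0.1400 + 101.0·39.30) / 1601 = 4179/1601 = 2.610 mg/L.
Half-life 0.407 d → k = ln 2 / 0.407 = 1.703 d⁻¹.
2.610·exp(−k·t) = 0.69 → t = ln(2.610/0.69)/k = 67500 s = 18.75 h.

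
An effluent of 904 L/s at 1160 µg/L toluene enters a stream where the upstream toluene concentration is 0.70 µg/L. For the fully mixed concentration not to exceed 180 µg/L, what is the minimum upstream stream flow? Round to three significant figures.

Set C_mix = 180: (Q·0.7000 + 904.0·1160) / (Q + 904.0) = 180
→ Q = 904.0·(1160 − 180)/(180 − 0.7000) = 4941 L/s.

4940 L/s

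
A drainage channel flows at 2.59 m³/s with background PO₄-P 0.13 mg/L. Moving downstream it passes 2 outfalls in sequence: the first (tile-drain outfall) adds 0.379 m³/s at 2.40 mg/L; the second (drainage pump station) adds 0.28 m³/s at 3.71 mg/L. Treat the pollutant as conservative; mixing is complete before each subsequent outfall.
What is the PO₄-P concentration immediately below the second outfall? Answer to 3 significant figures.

Outfall 1: combined Q = 2.969 m³/s; C = (2.590·0.1300 + 0.3790·2.400)/2.969 = 0.4198 mg/L.
Outfall 2: combined Q = 3.249 m³/s; C = (2.969·0.4198 + 0.2800·3.710)/3.249 = 0.7033 mg/L.

0.703 mg/L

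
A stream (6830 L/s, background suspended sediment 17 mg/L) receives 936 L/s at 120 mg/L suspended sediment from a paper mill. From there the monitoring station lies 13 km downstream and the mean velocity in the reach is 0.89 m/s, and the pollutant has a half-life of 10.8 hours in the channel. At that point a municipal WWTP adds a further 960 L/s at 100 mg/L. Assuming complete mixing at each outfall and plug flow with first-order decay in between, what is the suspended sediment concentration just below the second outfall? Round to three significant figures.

Conservation of mass: C = (6830·17.00 + 936.0·120.0) / 7766 = 228400/7766 = 29.41 mg/L; combined flow 7766 L/s.
Travel time t = 13·1000 / 0.89 = 14610 s = 4.057 h.
Half-life 10.8 h → k = ln 2 / 10.8 = 0.06418 h⁻¹ = 1.540 d⁻¹.
After decay, C = 29.41 × e^(−kt) = 29.41 × 0.7707 = 22.67 mg/L.
Second outfall: C = (7766·22.67 + 960.0·100.0)/8726 = 31.18 mg/L.

31.2 mg/L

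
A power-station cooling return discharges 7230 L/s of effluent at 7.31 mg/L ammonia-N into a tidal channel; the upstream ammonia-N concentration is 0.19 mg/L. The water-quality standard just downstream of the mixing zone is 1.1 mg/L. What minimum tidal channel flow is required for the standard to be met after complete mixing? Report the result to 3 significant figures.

Set C_mix = 1.1: (Q·0.1900 + 7230·7.310) / (Q + 7230) = 1.1
→ Q = 7230·(7.310 − 1.1)/(1.1 − 0.1900) = 49340 L/s.

49300 L/s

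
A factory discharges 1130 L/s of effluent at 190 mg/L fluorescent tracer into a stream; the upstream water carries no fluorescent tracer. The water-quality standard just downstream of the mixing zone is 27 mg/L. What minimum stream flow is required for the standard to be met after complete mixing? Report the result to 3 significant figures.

Set C_mix = 27: (Q·0 + 1130·190.0) / (Q + 1130) = 27
→ Q = 1130·(190.0 − 27)/(27 − 0) = 6822 L/s.

6820 L/s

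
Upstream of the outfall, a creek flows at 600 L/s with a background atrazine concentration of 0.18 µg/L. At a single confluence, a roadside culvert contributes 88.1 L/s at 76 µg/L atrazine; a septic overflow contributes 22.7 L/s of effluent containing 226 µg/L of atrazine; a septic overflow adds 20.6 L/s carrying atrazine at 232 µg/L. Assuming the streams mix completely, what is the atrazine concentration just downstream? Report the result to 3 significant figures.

Conservation of mass: C = (600.0·0.1800 + 88.10·76.00 + 22.70·226.0 + 20.60·232.0) / 731.4 = 16710/731.4 = 22.85 µg/L.

22.9 µg/L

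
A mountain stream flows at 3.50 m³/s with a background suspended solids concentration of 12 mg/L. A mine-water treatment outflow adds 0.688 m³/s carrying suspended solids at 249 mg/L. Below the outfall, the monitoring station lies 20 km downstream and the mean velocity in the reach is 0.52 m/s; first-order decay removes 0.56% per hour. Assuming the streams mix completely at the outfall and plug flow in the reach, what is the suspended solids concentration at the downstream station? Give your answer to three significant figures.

Mixed concentration C = ΣQC/ΣQ = (3.500·12.00 + 0.6880·249.0) / 4.188 = 213.3/4.188 = 50.93 mg/L.
Travel time t = 20·1000 / 0.52 = 38460 s = 10.68 h.
0.56%/h lost → k = −ln(1 − 0.0056) = 0.005616 h⁻¹.
Applying C = C₀e^(−kt): 50.93 × 0.9418 = 47.97 mg/L.

48.0 mg/L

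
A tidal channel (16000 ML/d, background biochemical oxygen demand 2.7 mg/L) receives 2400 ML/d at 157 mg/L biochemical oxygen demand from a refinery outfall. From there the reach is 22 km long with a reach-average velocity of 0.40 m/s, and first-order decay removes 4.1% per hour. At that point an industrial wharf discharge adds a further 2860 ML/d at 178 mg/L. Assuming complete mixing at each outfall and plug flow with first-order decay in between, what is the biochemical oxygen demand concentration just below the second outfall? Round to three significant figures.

Conservation of mass: C = (16000·2.700 + 2400·157.0) / 18400 = 420000/18400 = 22.83 mg/L; combined flow 18400 ML/d.
Travel time t = 22·1000 / 0.40 = 55000 s = 15.28 h.
4.1%/h lost → k = −ln(1 − 0.041) = 0.04186 h⁻¹.
Decay over the reach: 22.83·exp(−kt) = 22.83·0.5275 = 12.04 mg/L.
At the second outfall, C = (18400·12.04 + 2860·178.0) / (18400 + 2860) = 34.37 mg/L.

34.4 mg/L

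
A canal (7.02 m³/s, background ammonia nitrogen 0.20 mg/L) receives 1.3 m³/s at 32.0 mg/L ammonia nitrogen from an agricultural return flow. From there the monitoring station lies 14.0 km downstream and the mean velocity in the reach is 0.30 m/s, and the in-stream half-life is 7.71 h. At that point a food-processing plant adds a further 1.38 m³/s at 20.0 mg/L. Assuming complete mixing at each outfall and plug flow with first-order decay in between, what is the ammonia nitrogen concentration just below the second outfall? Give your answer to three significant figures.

4.23 mg/L

Flow-weighted average: C = (7.020·0.2000 + 1.300·32.00) / 8.320 = 43.00/8.320 = 5.169 mg/L; combined flow 8.320 m³/s.
Travel time t = 14.0·1000 / 0.30 = 46670 s = 12.96 h.
Half-life 7.71 h → k = ln 2 / 7.71 = 0.08990 h⁻¹ = 2.158 d⁻¹.
Decay over the reach: 5.169·exp(−kt) = 5.169·0.3118 = 1.612 mg/L.
At the second outfall, C = (8.320·1.612 + 1.380·20.00) / (8.320 + 1.380) = 4.228 mg/L.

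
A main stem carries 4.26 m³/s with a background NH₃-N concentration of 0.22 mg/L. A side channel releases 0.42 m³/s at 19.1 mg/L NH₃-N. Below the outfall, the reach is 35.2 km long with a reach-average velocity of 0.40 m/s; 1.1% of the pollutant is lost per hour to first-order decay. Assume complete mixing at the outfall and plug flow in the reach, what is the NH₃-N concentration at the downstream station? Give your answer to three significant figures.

Mixed concentration C = ΣQC/ΣQ = (4.260·0.2200 + 0.4200·19.10) / 4.680 = 8.959/4.680 = 1.914 mg/L.
Travel time t = 35.2·1000 / 0.40 = 88000 s = 24.44 h.
1.1%/h lost → k = −ln(1 − 0.011) = 0.01106 h⁻¹.
After decay, C = 1.914 × e^(−kt) = 1.914 × 0.7631 = 1.461 mg/L.

1.46 mg/L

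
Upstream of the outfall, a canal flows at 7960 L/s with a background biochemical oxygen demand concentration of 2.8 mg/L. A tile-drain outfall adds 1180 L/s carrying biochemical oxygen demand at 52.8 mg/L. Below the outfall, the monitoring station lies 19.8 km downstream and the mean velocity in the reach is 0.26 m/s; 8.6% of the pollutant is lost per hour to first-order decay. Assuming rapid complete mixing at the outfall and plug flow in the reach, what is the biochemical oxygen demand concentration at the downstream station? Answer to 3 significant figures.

Conservation of mass: C = (7960·2.800 + 1180·52.80) / 9140 = 84590/9140 = 9.255 mg/L.
Travel time t = 19.8·1000 / 0.26 = 76150 s = 21.15 h.
8.6%/h lost → k = −ln(1 − 0.086) = 0.08992 h⁻¹.
Applying C = C₀e^(−kt): 9.255 × 0.1492 = 1.381 mg/L.

1.38 mg/L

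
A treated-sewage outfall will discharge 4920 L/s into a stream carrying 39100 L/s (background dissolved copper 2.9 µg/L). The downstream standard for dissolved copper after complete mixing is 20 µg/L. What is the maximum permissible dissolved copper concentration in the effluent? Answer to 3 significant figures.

At the limit, (Qr·Cr + Qe·Cₑ)/(Qr + Qe) = 20:
Cₑ = (44020·20 − 39100·2.900) / 4920 = 155.9 µg/L.

156 µg/L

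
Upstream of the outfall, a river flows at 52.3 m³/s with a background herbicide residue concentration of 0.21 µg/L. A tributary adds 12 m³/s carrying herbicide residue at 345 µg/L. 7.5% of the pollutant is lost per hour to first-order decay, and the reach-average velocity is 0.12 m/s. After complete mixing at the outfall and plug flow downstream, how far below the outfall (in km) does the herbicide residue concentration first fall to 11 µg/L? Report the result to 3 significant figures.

9.81 km

Mixed concentration C = ΣQC/ΣQ = (52.30·0.2100 + 12.00·345.0) / 64.30 = 4151/64.30 = 64.56 µg/L.
7.5%/h lost → k = −ln(1 − 0.075) = 0.07796 h⁻¹.
Set 64.56·exp(−k·t) = 11 → t = ln(64.56/11)/k = 81720 s = 22.70 h.
Distance = v·t = 0.12·81720 = 9806 m = 9.806 km.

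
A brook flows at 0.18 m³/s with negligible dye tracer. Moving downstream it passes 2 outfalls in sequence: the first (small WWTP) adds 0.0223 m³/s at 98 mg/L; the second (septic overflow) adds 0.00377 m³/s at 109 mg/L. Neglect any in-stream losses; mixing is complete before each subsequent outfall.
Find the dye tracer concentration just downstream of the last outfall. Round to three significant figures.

12.6 mg/L

Outfall 1: combined Q = 0.2023 m³/s; C = (0.1800·0 + 0.02230·98.00)/0.2023 = 10.80 mg/L.
Outfall 2: combined Q = 0.2061 m³/s; C = (0.2023·10.80 + 0.003770·109.0)/0.2061 = 12.60 mg/L.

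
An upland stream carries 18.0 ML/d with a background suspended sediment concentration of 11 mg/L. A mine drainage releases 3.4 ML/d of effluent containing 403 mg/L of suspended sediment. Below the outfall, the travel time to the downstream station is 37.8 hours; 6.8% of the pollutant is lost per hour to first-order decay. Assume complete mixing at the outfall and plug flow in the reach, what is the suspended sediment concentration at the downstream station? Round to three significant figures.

Flow-weighted average: C = (18.00·11.00 + 3.400·403.0) / 21.40 = 1568/21.40 = 73.28 mg/L.
6.8%/h lost → k = −ln(1 − 0.068) = 0.07042 h⁻¹.
Applying C = C₀e^(−kt): 73.28 × 0.06981 = 5.116 mg/L.

5.12 mg/L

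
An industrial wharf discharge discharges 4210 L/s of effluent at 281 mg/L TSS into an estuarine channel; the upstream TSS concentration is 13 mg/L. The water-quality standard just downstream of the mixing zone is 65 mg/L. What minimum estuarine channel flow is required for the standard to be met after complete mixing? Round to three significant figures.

Set C_mix = 65: (Q·13.00 + 4210·281.0) / (Q + 4210) = 65
→ Q = 4210·(281.0 − 65)/(65 − 13.00) = 17490 L/s.

17500 L/s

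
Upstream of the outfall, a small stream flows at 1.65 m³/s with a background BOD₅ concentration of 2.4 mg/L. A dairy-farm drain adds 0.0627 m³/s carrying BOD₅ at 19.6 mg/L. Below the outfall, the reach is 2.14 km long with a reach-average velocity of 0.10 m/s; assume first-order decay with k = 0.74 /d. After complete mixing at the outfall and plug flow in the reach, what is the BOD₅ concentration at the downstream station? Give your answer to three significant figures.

Mixed concentration C = ΣQC/ΣQ = (1.650·2.400 + 0.06270·19.60) / 1.713 = 5.189/1.713 = 3.030 mg/L.
Travel time t = 2.14·1000 / 0.10 = 21400 s = 5.944 h.
Decay over the reach: 3.030·exp(−kt) = 3.030·0.8325 = 2.522 mg/L.

2.52 mg/L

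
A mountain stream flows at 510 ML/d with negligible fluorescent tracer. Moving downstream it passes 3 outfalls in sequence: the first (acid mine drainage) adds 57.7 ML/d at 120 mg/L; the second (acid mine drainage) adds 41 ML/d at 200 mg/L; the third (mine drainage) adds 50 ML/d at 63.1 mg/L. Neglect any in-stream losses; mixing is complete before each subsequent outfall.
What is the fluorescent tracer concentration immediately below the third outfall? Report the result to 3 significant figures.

Outfall 1: combined Q = 567.7 ML/d; C = (510.0·0 + 57.70·120.0)/567.7 = 12.20 mg/L.
Outfall 2: combined Q = 608.7 ML/d; C = (567.7·12.20 + 41.00·200.0)/608.7 = 24.85 mg/L.
Outfall 3: combined Q = 658.7 ML/d; C = (608.7·24.85 + 50.00·63.10)/658.7 = 27.75 mg/L.

27.8 mg/L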